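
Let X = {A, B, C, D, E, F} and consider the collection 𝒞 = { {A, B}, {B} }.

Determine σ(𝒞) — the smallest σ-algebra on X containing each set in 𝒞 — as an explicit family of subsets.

σ(𝒞) = { ∅, {A}, {B}, {A, B}, {C, D, E, F}, {A, C, D, E, F}, {B, C, D, E, F}, X }

Trace:
Start: 𝒞 ∪ {∅, X} = { ∅, {B}, {A, B}, X }.
Step 1. New:
  {C, D, E, F}  = X∖{A, B}
  {A, C, D, E, F}  = X∖{B}
  |family| = 6
Step 2 (1 new):
  {B, C, D, E, F}  = {C, D, E, F} ∪ {B}
  |family| = 7
Step 3 (1 new):
  {A}  = X∖{B, C, D, E, F}
  |family| = 8
Step 4: already closed under ᶜ and ∪.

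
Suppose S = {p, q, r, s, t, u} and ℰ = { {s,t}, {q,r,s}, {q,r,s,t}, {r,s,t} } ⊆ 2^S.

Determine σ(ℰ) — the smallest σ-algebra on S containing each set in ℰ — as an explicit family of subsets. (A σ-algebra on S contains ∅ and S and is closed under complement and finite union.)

Seed the family with ℰ together with ∅ and S: { ∅, {s,t}, {q,r,s}, {r,s,t}, {q,r,s,t}, S }.
Pass 1: +4 →
  {p,u}  = {q,r,s,t}ᶜ
  {p,q,u}  = {r,s,t}ᶜ
  {p,t,u}  = {q,r,s}ᶜ
  {p,q,r,u}  = {s,t}ᶜ
  [10 total]
Pass 2 (6 new):
  {p,q,t,u}  = {p,t,u} ∪ {p,q,u}
  {p,s,t,u}  = {p,u} ∪ {s,t}
  {p,q,r,s,u}  = {q,r,s} ∪ {p,u}
  {p,q,r,t,u}  = {p,q,r,u} ∪ {p,t,u}
  {p,q,s,t,u}  = {s,t} ∪ {p,q,u}
  {p,r,s,t,u}  = {r,s,t} ∪ {p,u}
  [16 total]
Pass 3. New:
  {q}  = {p,r,s,t,u}ᶜ
  {r}  = {p,q,s,t,u}ᶜ
  {s}  = {p,q,r,t,u}ᶜ
  {t}  = {p,q,r,s,u}ᶜ
  {q,r}  = {p,s,t,u}ᶜ
  {r,s}  = {p,q,t,u}ᶜ
  [22 total]
Pass 4. New:
  {q,s}  = {q} ∪ {s}
  {q,t}  = {q} ∪ {t}
  {r,t}  = {t} ∪ {r}
  {p,r,u}  = {p,u} ∪ {r}
  {p,s,u}  = {p,u} ∪ {s}
  {q,r,t}  = {t} ∪ {q,r}
  {q,s,t}  = {q} ∪ {s,t}
  {p,q,s,u}  = {s} ∪ {p,q,u}
  {p,r,s,u}  = {r,s} ∪ {p,u}
  {p,r,t,u}  = {r} ∪ {p,t,u}
  [32 total]
Pass 5: closed — nothing new.

σ(ℰ) = { ∅, {q}, {r}, {s}, {t}, {p,u}, {q,r}, {q,s}, {q,t}, {r,s}, {r,t}, {s,t}, {p,q,u}, {p,r,u}, {p,s,u}, {p,t,u}, {q,r,s}, {q,r,t}, {q,s,t}, {r,s,t}, {p,q,r,u}, {p,q,s,u}, {p,q,t,u}, {p,r,s,u}, {p,r,t,u}, {p,s,t,u}, {q,r,s,t}, {p,q,r,s,u}, {p,q,r,t,u}, {p,q,s,t,u}, {p,r,s,t,u}, S }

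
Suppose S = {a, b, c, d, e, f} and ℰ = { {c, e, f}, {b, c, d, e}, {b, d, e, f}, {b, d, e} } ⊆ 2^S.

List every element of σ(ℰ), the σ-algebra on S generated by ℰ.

σ(ℰ) = { ∅, {a}, {c}, {e}, {f}, {a, c}, {a, e}, {a, f}, {b, d}, {c, e}, {c, f}, {e, f}, {a, b, d}, {a, c, e}, {a, c, f}, {a, e, f}, {b, c, d}, {b, d, e}, {b, d, f}, {c, e, f}, {a, b, c, d}, {a, b, d, e}, {a, b, d, f}, {a, c, e, f}, {b, c, d, e}, {b, c, d, f}, {b, d, e, f}, {a, b, c, d, e}, {a, b, c, d, f}, {a, b, d, e, f}, {b, c, d, e, f}, S }

Trace:
Start: ℰ ∪ {∅, S} = { ∅, {b, d, e}, {c, e, f}, {b, c, d, e}, {b, d, e, f}, S }.
Iteration 1: +5 →
  {a, c}  = {b, d, e, f}ᶜ
  {a, f}  = {b, c, d, e}ᶜ
  {a, b, d}  = {c, e, f}ᶜ
  {a, c, f}  = {b, d, e}ᶜ
  {b, c, d, e, f}  = {b, d, e, f} ∪ {c, e, f}
  [11 total]
Iteration 2 (8 new):
  {a}  = {b, c, d, e, f}ᶜ
  {a, b, c, d}  = {a, b, d} ∪ {a, c}
  {a, b, d, e}  = {a, b, d} ∪ {b, d, e}
  {a, b, d, f}  = {a, f} ∪ {a, b, d}
  {a, c, e, f}  = {a, c, f} ∪ {c, e, f}
  {a, b, c, d, e}  = {b, c, d, e} ∪ {a, b, d}
  {a, b, c, d, f}  = {a, c, f} ∪ {a, b, d}
  {a, b, d, e, f}  = {a, f} ∪ {b, d, e, f}
  [19 total]
Iteration 3: +7 →
  {c}  = {a, b, d, e, f}ᶜ
  {e}  = {a, b, c, d, f}ᶜ
  {f}  = {a, b, c, d, e}ᶜ
  {b, d}  = {a, c, e, f}ᶜ
  {c, e}  = {a, b, d, f}ᶜ
  {c, f}  = {a, b, d, e}ᶜ
  {e, f}  = {a, b, c, d}ᶜ
  [26 total]
Iteration 4 adds 6:
  {a, e}  = {e} ∪ {a}
  {a, c, e}  = {e} ∪ {a, c}
  {a, e, f}  = {e, f} ∪ {a, f}
  {b, c, d}  = {c} ∪ {b, d}
  {b, d, f}  = {f} ∪ {b, d}
  {b, c, d, f}  = {c, f} ∪ {b, d}
  [32 total]
Iteration 5: closed — nothing new.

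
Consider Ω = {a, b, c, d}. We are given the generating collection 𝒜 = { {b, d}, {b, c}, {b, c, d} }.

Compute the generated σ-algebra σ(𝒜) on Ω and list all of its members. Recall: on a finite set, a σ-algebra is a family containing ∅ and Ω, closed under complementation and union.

Initial family (5 sets): { {}, {b, c}, {b, d}, {b, c, d}, Ω }.
Pass 1. New:
  {a}  = complement {b, c, d}
  {a, c}  = complement {b, d}
  {a, d}  = complement {b, c}
  [8 total]
Pass 2 (3 new):
  {a, b, c}  = {b, c} ∪ {a, c}
  {a, b, d}  = {a, d} ∪ {b, d}
  {a, c, d}  = {a, d} ∪ {a, c}
  [11 total]
Pass 3. New:
  {b}  = complement {a, c, d}
  {c}  = complement {a, b, d}
  {d}  = complement {a, b, c}
  [14 total]
Pass 4. New:
  {a, b}  = {b} ∪ {a}
  {c, d}  = {c} ∪ {d}
  [16 total]
Pass 5: closed — nothing new.

|σ(𝒜)| = 16.  σ(𝒜) = { {}, {a}, {b}, {c}, {d}, {a, b}, {a, c}, {a, d}, {b, c}, {b, d}, {c, d}, {a, b, c}, {a, b, d}, {a, c, d}, {b, c, d}, Ω }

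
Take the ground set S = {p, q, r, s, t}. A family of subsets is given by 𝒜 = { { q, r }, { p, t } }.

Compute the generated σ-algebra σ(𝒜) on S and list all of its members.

σ(𝒜) = { {  }, { s }, { p, t }, { q, r }, { p, s, t }, { q, r, s }, { p, q, r, t }, S }

Derivation:
Seed the family with 𝒜 together with ∅ and S: { {  }, { p, t }, { q, r }, S }.
Iteration 1. New:
  { p, s, t }  = { q, r }ᶜ
  { q, r, s }  = { p, t }ᶜ
  { p, q, r, t }  = { q, r } ∪ { p, t }
  (now 7)
Iteration 2. New:
  { s }  = { p, q, r, t }ᶜ
  (now 8)
Iteration 3: already closed under ᶜ and ∪.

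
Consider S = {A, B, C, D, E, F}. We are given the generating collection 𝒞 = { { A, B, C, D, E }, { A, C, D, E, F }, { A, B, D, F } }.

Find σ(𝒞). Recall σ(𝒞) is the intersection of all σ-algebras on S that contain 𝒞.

|σ(𝒞)| = 16.  σ(𝒞) = { ∅, { B }, { F }, { A, D }, { B, F }, { C, E }, { A, B, D }, { A, D, F }, { B, C, E }, { C, E, F }, { A, B, D, F }, { A, C, D, E }, { B, C, E, F }, { A, B, C, D, E }, { A, C, D, E, F }, S }

Trace:
Begin from { ∅, { A, B, D, F }, { A, B, C, D, E }, { A, C, D, E, F }, S } (that is, 𝒞 plus ∅ and S).
Pass 1 (3 new):
  { B }  = complement { A, C, D, E, F }
  { F }  = complement { A, B, C, D, E }
  { C, E }  = complement { A, B, D, F }
  |family| = 8
Pass 2: 3 new —
  { B, F }  = { B } ∪ { F }
  { B, C, E }  = { C, E } ∪ { B }
  { C, E, F }  = { C, E } ∪ { F }
  |family| = 11
Pass 3. New:
  { A, B, D }  = complement { C, E, F }
  { A, D, F }  = complement { B, C, E }
  { A, C, D, E }  = complement { B, F }
  { B, C, E, F }  = { B, C, E } ∪ { C, E, F }
  |family| = 15
Pass 4: 1 new —
  { A, D }  = complement { B, C, E, F }
  |family| = 16
After Pass 5 the family is unchanged; done.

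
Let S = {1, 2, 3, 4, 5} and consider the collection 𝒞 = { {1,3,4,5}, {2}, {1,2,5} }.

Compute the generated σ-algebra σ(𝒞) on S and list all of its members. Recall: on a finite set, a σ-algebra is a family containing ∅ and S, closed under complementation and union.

Begin from { ∅, {2}, {1,2,5}, {1,3,4,5}, S } (that is, 𝒞 plus ∅ and S).
Iteration 1. New:
  {3,4}  = {1,2,5}ᶜ
  (now 6)
Iteration 2 (1 new):
  {2,3,4}  = {2} ∪ {3,4}
  (now 7)
Iteration 3 adds 1:
  {1,5}  = {2,3,4}ᶜ
  (now 8)
Iteration 4: no new sets; the family is a σ-algebra.

|σ(𝒞)| = 8.  σ(𝒞) = { ∅, {2}, {1,5}, {3,4}, {1,2,5}, {2,3,4}, {1,3,4,5}, S }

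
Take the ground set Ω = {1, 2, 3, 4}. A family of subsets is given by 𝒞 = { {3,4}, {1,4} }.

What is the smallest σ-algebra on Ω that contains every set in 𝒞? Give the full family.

Seed the family with 𝒞 together with ∅ and Ω: { ∅, {1,4}, {3,4}, Ω }.
Pass 1 adds 3:
  {1,2}  = Ω∖{3,4}
  {2,3}  = Ω∖{1,4}
  {1,3,4}  = {3,4} ∪ {1,4}
  |family| = 7
Pass 2 (4 new):
  {2}  = Ω∖{1,3,4}
  {1,2,3}  = {2,3} ∪ {1,2}
  {1,2,4}  = {1,4} ∪ {1,2}
  {2,3,4}  = {3,4} ∪ {2,3}
  |family| = 11
Pass 3: 3 new —
  {1}  = Ω∖{2,3,4}
  {3}  = Ω∖{1,2,4}
  {4}  = Ω∖{1,2,3}
  |family| = 14
Pass 4 (2 new):
  {1,3}  = {3} ∪ {1}
  {2,4}  = {4} ∪ {2}
  |family| = 16
Pass 5 adds nothing — fixpoint reached.

σ(𝒞) = { ∅, {1}, {2}, {3}, {4}, {1,2}, {1,3}, {1,4}, {2,3}, {2,4}, {3,4}, {1,2,3}, {1,2,4}, {1,3,4}, {2,3,4}, Ω }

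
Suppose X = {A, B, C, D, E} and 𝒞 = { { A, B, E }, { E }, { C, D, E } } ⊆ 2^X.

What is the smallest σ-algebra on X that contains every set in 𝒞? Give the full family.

|σ(𝒞)| = 8.  σ(𝒞) = { {  }, { E }, { A, B }, { C, D }, { A, B, E }, { C, D, E }, { A, B, C, D }, X }

Trace:
Initial family (5 sets): { {  }, { E }, { A, B, E }, { C, D, E }, X }.
Pass 1. New:
  { A, B }  = complement { C, D, E }
  { C, D }  = complement { A, B, E }
  { A, B, C, D }  = complement { E }
  — 8 sets.
After Pass 2 the family is unchanged; done.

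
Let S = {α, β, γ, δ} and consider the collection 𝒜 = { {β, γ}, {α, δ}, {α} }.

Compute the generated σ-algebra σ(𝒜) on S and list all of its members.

Initial family (5 sets): { {}, {α}, {α, δ}, {β, γ}, S }.
Pass 1: 2 new —
  {α, β, γ}  = {β, γ} ∪ {α}
  {β, γ, δ}  = complement {α}
  — 7 sets.
Pass 2 adds 1:
  {δ}  = complement {α, β, γ}
  — 8 sets.
Pass 3 adds nothing — fixpoint reached.

|σ(𝒜)| = 8.  σ(𝒜) = { {}, {α}, {δ}, {α, δ}, {β, γ}, {α, β, γ}, {β, γ, δ}, S }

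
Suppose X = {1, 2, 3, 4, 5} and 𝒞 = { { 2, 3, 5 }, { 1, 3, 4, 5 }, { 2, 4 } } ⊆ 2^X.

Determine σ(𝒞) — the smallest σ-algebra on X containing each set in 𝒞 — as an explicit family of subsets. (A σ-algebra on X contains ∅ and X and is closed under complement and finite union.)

Seed the family with 𝒞 together with ∅ and X: { ∅, { 2, 4 }, { 2, 3, 5 }, { 1, 3, 4, 5 }, X }.
Iteration 1: +4 →
  { 2 }  = complement { 1, 3, 4, 5 }
  { 1, 4 }  = complement { 2, 3, 5 }
  { 1, 3, 5 }  = complement { 2, 4 }
  { 2, 3, 4, 5 }  = { 2, 3, 5 } ∪ { 2, 4 }
Iteration 2. New:
  { 1 }  = complement { 2, 3, 4, 5 }
  { 1, 2, 4 }  = { 2 } ∪ { 1, 4 }
  { 1, 2, 3, 5 }  = { 1, 3, 5 } ∪ { 2 }
Iteration 3 (3 new):
  { 4 }  = complement { 1, 2, 3, 5 }
  { 1, 2 }  = { 2 } ∪ { 1 }
  { 3, 5 }  = complement { 1, 2, 4 }
Iteration 4: 1 new —
  { 3, 4, 5 }  = complement { 1, 2 }
Iteration 5 adds nothing — fixpoint reached.

Hence σ(𝒞) has 16 members: { ∅, { 1 }, { 2 }, { 4 }, { 1, 2 }, { 1, 4 }, { 2, 4 }, { 3, 5 }, { 1, 2, 4 }, { 1, 3, 5 }, { 2, 3, 5 }, { 3, 4, 5 }, { 1, 2, 3, 5 }, { 1, 3, 4, 5 }, { 2, 3, 4, 5 }, X }.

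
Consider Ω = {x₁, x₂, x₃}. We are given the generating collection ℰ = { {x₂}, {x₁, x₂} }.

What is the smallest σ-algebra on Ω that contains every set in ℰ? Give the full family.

Initial family (4 sets): { ∅, {x₂}, {x₁, x₂}, Ω }.
Iteration 1 adds 2:
  {x₃}  = {x₁, x₂}ᶜ
  {x₁, x₃}  = {x₂}ᶜ
Iteration 2 adds 1:
  {x₂, x₃}  = {x₃} ∪ {x₂}
Iteration 3 (1 new):
  {x₁}  = {x₂, x₃}ᶜ
Iteration 4: stable.

σ(ℰ) = { ∅, {x₁}, {x₂}, {x₃}, {x₁, x₂}, {x₁, x₃}, {x₂, x₃}, Ω }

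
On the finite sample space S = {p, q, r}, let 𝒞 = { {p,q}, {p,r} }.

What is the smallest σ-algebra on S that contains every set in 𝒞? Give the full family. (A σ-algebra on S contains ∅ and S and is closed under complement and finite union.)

Take S₀ = 𝒞 ∪ {∅, S} = { ∅, {p,q}, {p,r}, S }.
Round 1: +2 →
  {q}  = S∖{p,r}
  {r}  = S∖{p,q}
Round 2: 1 new —
  {q,r}  = {r} ∪ {q}
Round 3 adds 1:
  {p}  = S∖{q,r}
Round 4: closed — nothing new.

Hence σ(𝒞) has 8 members: { ∅, {p}, {q}, {r}, {p,q}, {p,r}, {q,r}, S }.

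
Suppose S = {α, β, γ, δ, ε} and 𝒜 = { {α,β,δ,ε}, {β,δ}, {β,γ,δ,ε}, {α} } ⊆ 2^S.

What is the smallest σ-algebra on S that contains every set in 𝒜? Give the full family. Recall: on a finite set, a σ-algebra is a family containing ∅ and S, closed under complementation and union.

Begin from { ∅, {α}, {β,δ}, {α,β,δ,ε}, {β,γ,δ,ε}, S } (that is, 𝒜 plus ∅ and S).
Round 1: +3 →
  {γ}  = complement {α,β,δ,ε}
  {α,β,δ}  = {β,δ} ∪ {α}
  {α,γ,ε}  = complement {β,δ}
Round 2 adds 4:
  {α,γ}  = {γ} ∪ {α}
  {γ,ε}  = complement {α,β,δ}
  {β,γ,δ}  = {γ} ∪ {β,δ}
  {α,β,γ,δ}  = {α,β,δ} ∪ {γ}
Round 3 adds 3:
  {ε}  = complement {α,β,γ,δ}
  {α,ε}  = complement {β,γ,δ}
  {β,δ,ε}  = complement {α,γ}
Round 4: closed — nothing new.

|σ(𝒜)| = 16.  σ(𝒜) = { ∅, {α}, {γ}, {ε}, {α,γ}, {α,ε}, {β,δ}, {γ,ε}, {α,β,δ}, {α,γ,ε}, {β,γ,δ}, {β,δ,ε}, {α,β,γ,δ}, {α,β,δ,ε}, {β,γ,δ,ε}, S }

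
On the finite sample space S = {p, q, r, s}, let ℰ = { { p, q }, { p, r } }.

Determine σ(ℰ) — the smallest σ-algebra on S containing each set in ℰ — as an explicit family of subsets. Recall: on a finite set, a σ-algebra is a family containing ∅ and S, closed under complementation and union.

Start: ℰ ∪ {∅, S} = { {  }, { p, q }, { p, r }, S }.
Step 1: 3 new —
  { q, s }  = S∖{ p, r }
  { r, s }  = S∖{ p, q }
  { p, q, r }  = { p, q } ∪ { p, r }
  |family| = 7
Step 2 (4 new):
  { s }  = S∖{ p, q, r }
  { p, q, s }  = { p, q } ∪ { q, s }
  { p, r, s }  = { r, s } ∪ { p, r }
  { q, r, s }  = { r, s } ∪ { q, s }
  |family| = 11
Step 3. New:
  { p }  = S∖{ q, r, s }
  { q }  = S∖{ p, r, s }
  { r }  = S∖{ p, q, s }
  |family| = 14
Step 4 (2 new):
  { p, s }  = { s } ∪ { p }
  { q, r }  = { r } ∪ { q }
  |family| = 16
Step 5: closed — nothing new.

σ(ℰ) = { {  }, { p }, { q }, { r }, { s }, { p, q }, { p, r }, { p, s }, { q, r }, { q, s }, { r, s }, { p, q, r }, { p, q, s }, { p, r, s }, { q, r, s }, S }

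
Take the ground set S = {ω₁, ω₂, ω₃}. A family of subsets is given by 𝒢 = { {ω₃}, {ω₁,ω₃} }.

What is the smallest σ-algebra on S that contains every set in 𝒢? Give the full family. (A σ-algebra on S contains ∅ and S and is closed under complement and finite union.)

Seed the family with 𝒢 together with ∅ and S: { {}, {ω₃}, {ω₁,ω₃}, S }.
Iteration 1 adds 2:
  {ω₂}  = complement {ω₁,ω₃}
  {ω₁,ω₂}  = complement {ω₃}
  (now 6)
Iteration 2: +1 →
  {ω₂,ω₃}  = {ω₃} ∪ {ω₂}
  (now 7)
Iteration 3: 1 new —
  {ω₁}  = complement {ω₂,ω₃}
  (now 8)
Iteration 4: already closed under ᶜ and ∪.

Hence σ(𝒢) has 8 members: { {}, {ω₁}, {ω₂}, {ω₃}, {ω₁,ω₂}, {ω₁,ω₃}, {ω₂,ω₃}, S }.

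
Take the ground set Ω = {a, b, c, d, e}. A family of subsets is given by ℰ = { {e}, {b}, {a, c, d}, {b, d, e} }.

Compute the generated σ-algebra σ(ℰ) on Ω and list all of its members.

Start: ℰ ∪ {∅, Ω} = { {}, {b}, {e}, {a, c, d}, {b, d, e}, Ω }.
Step 1. New:
  {a, c}  = Ω∖{b, d, e}
  {b, e}  = Ω∖{a, c, d}
  {a, b, c, d}  = Ω∖{e}
  {a, c, d, e}  = Ω∖{b}
  [10 total]
Step 2 adds 3:
  {a, b, c}  = {b} ∪ {a, c}
  {a, c, e}  = {e} ∪ {a, c}
  {a, b, c, e}  = {b, e} ∪ {a, c}
  [13 total]
Step 3 adds 3:
  {d}  = Ω∖{a, b, c, e}
  {b, d}  = Ω∖{a, c, e}
  {d, e}  = Ω∖{a, b, c}
  [16 total]
After Step 4 the family is unchanged; done.

|σ(ℰ)| = 16.  σ(ℰ) = { {}, {b}, {d}, {e}, {a, c}, {b, d}, {b, e}, {d, e}, {a, b, c}, {a, c, d}, {a, c, e}, {b, d, e}, {a, b, c, d}, {a, b, c, e}, {a, c, d, e}, Ω }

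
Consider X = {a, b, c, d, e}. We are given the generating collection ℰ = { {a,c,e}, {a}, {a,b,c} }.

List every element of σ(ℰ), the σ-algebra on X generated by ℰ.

σ(ℰ) (32 sets): { {}, {a}, {b}, {c}, {d}, {e}, {a,b}, {a,c}, {a,d}, {a,e}, {b,c}, {b,d}, {b,e}, {c,d}, {c,e}, {d,e}, {a,b,c}, {a,b,d}, {a,b,e}, {a,c,d}, {a,c,e}, {a,d,e}, {b,c,d}, {b,c,e}, {b,d,e}, {c,d,e}, {a,b,c,d}, {a,b,c,e}, {a,b,d,e}, {a,c,d,e}, {b,c,d,e}, X }

Working:
Begin from { {}, {a}, {a,b,c}, {a,c,e}, X } (that is, ℰ plus ∅ and X).
Pass 1 adds 4:
  {b,d}  = complement {a,c,e}
  {d,e}  = complement {a,b,c}
  {a,b,c,e}  = {a,b,c} ∪ {a,c,e}
  {b,c,d,e}  = complement {a}
  [9 total]
Pass 2: 6 new —
  {d}  = complement {a,b,c,e}
  {a,b,d}  = {b,d} ∪ {a}
  {a,d,e}  = {d,e} ∪ {a}
  {b,d,e}  = {d,e} ∪ {b,d}
  {a,b,c,d}  = {a,b,c} ∪ {b,d}
  {a,c,d,e}  = {a,c,e} ∪ {d,e}
  [15 total]
Pass 3 adds 7:
  {b}  = complement {a,c,d,e}
  {e}  = complement {a,b,c,d}
  {a,c}  = complement {b,d,e}
  {a,d}  = {d} ∪ {a}
  {b,c}  = complement {a,d,e}
  {c,e}  = complement {a,b,d}
  {a,b,d,e}  = {d,e} ∪ {a,b,d}
  [22 total]
Pass 4 adds 8:
  {c}  = complement {a,b,d,e}
  {a,b}  = {b} ∪ {a}
  {a,e}  = {e} ∪ {a}
  {b,e}  = {b} ∪ {e}
  {a,c,d}  = {a,d} ∪ {a,c}
  {b,c,d}  = {b,d} ∪ {b,c}
  {b,c,e}  = complement {a,d}
  {c,d,e}  = {d,e} ∪ {c,e}
  [30 total]
Pass 5: +2 →
  {c,d}  = {c} ∪ {d}
  {a,b,e}  = {b,e} ∪ {a,b}
  [32 total]
Pass 6: stable.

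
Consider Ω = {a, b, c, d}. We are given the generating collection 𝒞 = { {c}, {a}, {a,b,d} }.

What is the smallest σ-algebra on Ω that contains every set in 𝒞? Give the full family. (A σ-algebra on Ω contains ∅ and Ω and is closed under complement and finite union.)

Begin from { {}, {a}, {c}, {a,b,d}, Ω } (that is, 𝒞 plus ∅ and Ω).
Round 1 (2 new):
  {a,c}  = {c} ∪ {a}
  {b,c,d}  = complement {a}
Round 2. New:
  {b,d}  = complement {a,c}
Round 3: already closed under ᶜ and ∪.

σ(𝒞) = { {}, {a}, {c}, {a,c}, {b,d}, {a,b,d}, {b,c,d}, Ω }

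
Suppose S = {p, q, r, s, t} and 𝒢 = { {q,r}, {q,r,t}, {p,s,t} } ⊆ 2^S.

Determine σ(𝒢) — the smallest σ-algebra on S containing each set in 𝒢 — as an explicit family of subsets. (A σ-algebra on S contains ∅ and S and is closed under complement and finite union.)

σ(𝒢) (8 sets): { {}, {t}, {p,s}, {q,r}, {p,s,t}, {q,r,t}, {p,q,r,s}, S }

Working:
Take S₀ = 𝒢 ∪ {∅, S} = { {}, {q,r}, {p,s,t}, {q,r,t}, S }.
Step 1: +1 →
  {p,s}  = ᶜ of {q,r,t}
  (now 6)
Step 2: 1 new —
  {p,q,r,s}  = {q,r} ∪ {p,s}
  (now 7)
Step 3 (1 new):
  {t}  = ᶜ of {p,q,r,s}
  (now 8)
Step 4: no new sets; the family is a σ-algebra.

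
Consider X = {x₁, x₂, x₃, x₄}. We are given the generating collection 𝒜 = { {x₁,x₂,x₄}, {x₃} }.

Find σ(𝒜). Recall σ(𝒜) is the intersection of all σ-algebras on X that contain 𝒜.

Begin from { ∅, {x₃}, {x₁,x₂,x₄}, X } (that is, 𝒜 plus ∅ and X).
Iteration 1: already closed under ᶜ and ∪.

|σ(𝒜)| = 4.  σ(𝒜) = { ∅, {x₃}, {x₁,x₂,x₄}, X }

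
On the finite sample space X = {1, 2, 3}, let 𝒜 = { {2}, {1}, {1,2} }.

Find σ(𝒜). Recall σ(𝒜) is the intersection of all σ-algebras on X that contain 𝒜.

σ(𝒜) = { {}, {1}, {2}, {3}, {1,2}, {1,3}, {2,3}, X }

Working:
Take S₀ = 𝒜 ∪ {∅, X} = { {}, {1}, {2}, {1,2}, X }.
Round 1. New:
  {3}  = {1,2}ᶜ
  {1,3}  = {2}ᶜ
  {2,3}  = {1}ᶜ
  — 8 sets.
Round 2: closed — nothing new.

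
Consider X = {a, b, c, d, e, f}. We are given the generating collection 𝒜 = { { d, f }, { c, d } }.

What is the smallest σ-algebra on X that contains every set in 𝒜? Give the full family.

Start: 𝒜 ∪ {∅, X} = { {}, { c, d }, { d, f }, X }.
Round 1 (3 new):
  { c, d, f }  = { c, d } ∪ { d, f }
  { a, b, c, e }  = X∖{ d, f }
  { a, b, e, f }  = X∖{ c, d }
Round 2: 4 new —
  { a, b, e }  = X∖{ c, d, f }
  { a, b, c, d, e }  = { c, d } ∪ { a, b, c, e }
  { a, b, c, e, f }  = { a, b, c, e } ∪ { a, b, e, f }
  { a, b, d, e, f }  = { d, f } ∪ { a, b, e, f }
Round 3: +3 →
  { c }  = X∖{ a, b, d, e, f }
  { d }  = X∖{ a, b, c, e, f }
  { f }  = X∖{ a, b, c, d, e }
Round 4: +2 →
  { c, f }  = { c } ∪ { f }
  { a, b, d, e }  = { a, b, e } ∪ { d }
Round 5: stable.

|σ(𝒜)| = 16.  σ(𝒜) = { {}, { c }, { d }, { f }, { c, d }, { c, f }, { d, f }, { a, b, e }, { c, d, f }, { a, b, c, e }, { a, b, d, e }, { a, b, e, f }, { a, b, c, d, e }, { a, b, c, e, f }, { a, b, d, e, f }, X }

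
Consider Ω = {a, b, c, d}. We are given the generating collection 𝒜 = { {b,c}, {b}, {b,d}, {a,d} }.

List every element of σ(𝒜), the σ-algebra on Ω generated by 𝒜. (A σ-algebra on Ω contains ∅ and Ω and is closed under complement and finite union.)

Begin from { ∅, {b}, {a,d}, {b,c}, {b,d}, Ω } (that is, 𝒜 plus ∅ and Ω).
Step 1. New:
  {a,c}  = Ω∖{b,d}
  {a,b,d}  = {a,d} ∪ {b}
  {a,c,d}  = Ω∖{b}
  {b,c,d}  = {b,c} ∪ {b,d}
  — 10 sets.
Step 2: 3 new —
  {a}  = Ω∖{b,c,d}
  {c}  = Ω∖{a,b,d}
  {a,b,c}  = {b} ∪ {a,c}
  — 13 sets.
Step 3. New:
  {d}  = Ω∖{a,b,c}
  {a,b}  = {b} ∪ {a}
  — 15 sets.
Step 4 (1 new):
  {c,d}  = Ω∖{a,b}
  — 16 sets.
Step 5: no new sets; the family is a σ-algebra.

Therefore σ(𝒜) = { ∅, {a}, {b}, {c}, {d}, {a,b}, {a,c}, {a,d}, {b,c}, {b,d}, {c,d}, {a,b,c}, {a,b,d}, {a,c,d}, {b,c,d}, Ω } (|σ(𝒜)| = 16).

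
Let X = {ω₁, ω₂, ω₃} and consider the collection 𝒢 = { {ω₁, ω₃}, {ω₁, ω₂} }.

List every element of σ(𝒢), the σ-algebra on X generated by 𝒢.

Seed the family with 𝒢 together with ∅ and X: { ∅, {ω₁, ω₂}, {ω₁, ω₃}, X }.
Round 1: +2 →
  {ω₂}  = {ω₁, ω₃}ᶜ
  {ω₃}  = {ω₁, ω₂}ᶜ
  (now 6)
Round 2 adds 1:
  {ω₂, ω₃}  = {ω₃} ∪ {ω₂}
  (now 7)
Round 3: +1 →
  {ω₁}  = {ω₂, ω₃}ᶜ
  (now 8)
Round 4: no new sets; the family is a σ-algebra.

Therefore σ(𝒢) = { ∅, {ω₁}, {ω₂}, {ω₃}, {ω₁, ω₂}, {ω₁, ω₃}, {ω₂, ω₃}, X } (|σ(𝒢)| = 8).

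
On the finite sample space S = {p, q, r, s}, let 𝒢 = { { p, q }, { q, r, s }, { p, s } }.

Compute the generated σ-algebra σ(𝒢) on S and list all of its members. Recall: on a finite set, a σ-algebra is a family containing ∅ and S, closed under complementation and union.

Begin from { {}, { p, q }, { p, s }, { q, r, s }, S } (that is, 𝒢 plus ∅ and S).
Iteration 1: 4 new —
  { p }  = ᶜ of { q, r, s }
  { q, r }  = ᶜ of { p, s }
  { r, s }  = ᶜ of { p, q }
  { p, q, s }  = { p, s } ∪ { p, q }
  |family| = 9
Iteration 2 (3 new):
  { r }  = ᶜ of { p, q, s }
  { p, q, r }  = { p, q } ∪ { q, r }
  { p, r, s }  = { r, s } ∪ { p, s }
  |family| = 12
Iteration 3 adds 3:
  { q }  = ᶜ of { p, r, s }
  { s }  = ᶜ of { p, q, r }
  { p, r }  = { r } ∪ { p }
  |family| = 15
Iteration 4 (1 new):
  { q, s }  = ᶜ of { p, r }
  |family| = 16
Iteration 5: no new sets; the family is a σ-algebra.

σ(𝒢) = { {}, { p }, { q }, { r }, { s }, { p, q }, { p, r }, { p, s }, { q, r }, { q, s }, { r, s }, { p, q, r }, { p, q, s }, { p, r, s }, { q, r, s }, S }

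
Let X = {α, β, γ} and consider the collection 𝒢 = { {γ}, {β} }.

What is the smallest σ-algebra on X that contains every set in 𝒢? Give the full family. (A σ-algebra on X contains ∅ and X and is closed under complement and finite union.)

σ(𝒢) (8 sets): { ∅, {α}, {β}, {γ}, {α, β}, {α, γ}, {β, γ}, X }

Working:
Seed the family with 𝒢 together with ∅ and X: { ∅, {β}, {γ}, X }.
Round 1 (3 new):
  {α, β}  = X∖{γ}
  {α, γ}  = X∖{β}
  {β, γ}  = {γ} ∪ {β}
Round 2. New:
  {α}  = X∖{β, γ}
Round 3: stable.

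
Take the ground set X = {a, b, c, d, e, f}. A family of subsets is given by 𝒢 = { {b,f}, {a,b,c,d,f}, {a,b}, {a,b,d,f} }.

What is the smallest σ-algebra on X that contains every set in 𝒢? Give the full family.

Seed the family with 𝒢 together with ∅ and X: { {}, {a,b}, {b,f}, {a,b,d,f}, {a,b,c,d,f}, X }.
Iteration 1: 5 new —
  {e}  = complement {a,b,c,d,f}
  {c,e}  = complement {a,b,d,f}
  {a,b,f}  = {a,b} ∪ {b,f}
  {a,c,d,e}  = complement {b,f}
  {c,d,e,f}  = complement {a,b}
  [11 total]
Iteration 2: 11 new —
  {a,b,e}  = {a,b} ∪ {e}
  {b,e,f}  = {b,f} ∪ {e}
  {c,d,e}  = complement {a,b,f}
  {a,b,c,e}  = {a,b} ∪ {c,e}
  {a,b,e,f}  = {e} ∪ {a,b,f}
  {b,c,e,f}  = {b,f} ∪ {c,e}
  {a,b,c,d,e}  = {a,b} ∪ {a,c,d,e}
  {a,b,c,e,f}  = {c,e} ∪ {a,b,f}
  {a,b,d,e,f}  = {a,b,d,f} ∪ {e}
  {a,c,d,e,f}  = {c,d,e,f} ∪ {a,c,d,e}
  {b,c,d,e,f}  = {c,d,e,f} ∪ {b,f}
  [22 total]
Iteration 3: 10 new —
  {a}  = complement {b,c,d,e,f}
  {b}  = complement {a,c,d,e,f}
  {c}  = complement {a,b,d,e,f}
  {d}  = complement {a,b,c,e,f}
  {f}  = complement {a,b,c,d,e}
  {a,d}  = complement {b,c,e,f}
  {c,d}  = complement {a,b,e,f}
  {d,f}  = complement {a,b,c,e}
  {a,c,d}  = complement {b,e,f}
  {c,d,f}  = complement {a,b,e}
  [32 total]
Iteration 4 (27 new):
  {a,c}  = {a} ∪ {c}
  {a,e}  = {a} ∪ {e}
  {a,f}  = {a} ∪ {f}
  {b,c}  = {b} ∪ {c}
  {b,d}  = {b} ∪ {d}
  {b,e}  = {b} ∪ {e}
  {c,f}  = {f} ∪ {c}
  {d,e}  = {e} ∪ {d}
  {e,f}  = {f} ∪ {e}
  {a,b,c}  = {a,b} ∪ {c}
  {a,b,d}  = {a,b} ∪ {a,d}
  {a,c,e}  = {a} ∪ {c,e}
  {a,d,e}  = {e} ∪ {a,d}
  {a,d,f}  = {a} ∪ {d,f}
  {b,c,d}  = {c,d} ∪ {b}
  {b,c,e}  = {b} ∪ {c,e}
  {b,c,f}  = {b,f} ∪ {c}
  {b,d,f}  = {b} ∪ {d,f}
  {c,e,f}  = {f} ∪ {c,e}
  {d,e,f}  = {e} ∪ {d,f}
  {a,b,c,d}  = {c,d} ∪ {a,b}
  {a,b,c,f}  = {c} ∪ {a,b,f}
  {a,b,d,e}  = {a,b,e} ∪ {a,d}
  {a,c,d,f}  = {a} ∪ {c,d,f}
  {b,c,d,e}  = {c,d,e} ∪ {b}
  {b,c,d,f}  = {c,d} ∪ {b,f}
  {b,d,e,f}  = {b,e,f} ∪ {d}
  [59 total]
Iteration 5: 5 new —
  {a,c,f}  = {a,f} ∪ {a,c}
  {a,e,f}  = complement {b,c,d}
  {b,d,e}  = {b,e} ∪ {d,e}
  {a,c,e,f}  = complement {b,d}
  {a,d,e,f}  = complement {b,c}
  [64 total]
After Iteration 6 the family is unchanged; done.

Hence σ(𝒢) has 64 members: { {}, {a}, {b}, {c}, {d}, {e}, {f}, {a,b}, {a,c}, {a,d}, {a,e}, {a,f}, {b,c}, {b,d}, {b,e}, {b,f}, {c,d}, {c,e}, {c,f}, {d,e}, {d,f}, {e,f}, {a,b,c}, {a,b,d}, {a,b,e}, {a,b,f}, {a,c,d}, {a,c,e}, {a,c,f}, {a,d,e}, {a,d,f}, {a,e,f}, {b,c,d}, {b,c,e}, {b,c,f}, {b,d,e}, {b,d,f}, {b,e,f}, {c,d,e}, {c,d,f}, {c,e,f}, {d,e,f}, {a,b,c,d}, {a,b,c,e}, {a,b,c,f}, {a,b,d,e}, {a,b,d,f}, {a,b,e,f}, {a,c,d,e}, {a,c,d,f}, {a,c,e,f}, {a,d,e,f}, {b,c,d,e}, {b,c,d,f}, {b,c,e,f}, {b,d,e,f}, {c,d,e,f}, {a,b,c,d,e}, {a,b,c,d,f}, {a,b,c,e,f}, {a,b,d,e,f}, {a,c,d,e,f}, {b,c,d,e,f}, X }.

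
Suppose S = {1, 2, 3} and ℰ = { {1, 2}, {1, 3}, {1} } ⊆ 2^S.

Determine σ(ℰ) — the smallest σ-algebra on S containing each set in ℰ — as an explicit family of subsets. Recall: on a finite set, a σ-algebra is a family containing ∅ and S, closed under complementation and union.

Answer: σ(ℰ) = { {}, {1}, {2}, {3}, {1, 2}, {1, 3}, {2, 3}, S }

Working:
Initial family (5 sets): { {}, {1}, {1, 2}, {1, 3}, S }.
Round 1: +3 →
  {2}  = ᶜ of {1, 3}
  {3}  = ᶜ of {1, 2}
  {2, 3}  = ᶜ of {1}
  [8 total]
Round 2: already closed under ᶜ and ∪.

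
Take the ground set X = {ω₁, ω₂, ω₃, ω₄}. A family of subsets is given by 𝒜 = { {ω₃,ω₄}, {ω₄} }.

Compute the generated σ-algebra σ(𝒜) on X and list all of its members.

Take S₀ = 𝒜 ∪ {∅, X} = { {}, {ω₄}, {ω₃,ω₄}, X }.
Step 1: 2 new —
  {ω₁,ω₂}  = complement {ω₃,ω₄}
  {ω₁,ω₂,ω₃}  = complement {ω₄}
Step 2 (1 new):
  {ω₁,ω₂,ω₄}  = {ω₁,ω₂} ∪ {ω₄}
Step 3. New:
  {ω₃}  = complement {ω₁,ω₂,ω₄}
Step 4: stable.

|σ(𝒜)| = 8.  σ(𝒜) = { {}, {ω₃}, {ω₄}, {ω₁,ω₂}, {ω₃,ω₄}, {ω₁,ω₂,ω₃}, {ω₁,ω₂,ω₄}, X }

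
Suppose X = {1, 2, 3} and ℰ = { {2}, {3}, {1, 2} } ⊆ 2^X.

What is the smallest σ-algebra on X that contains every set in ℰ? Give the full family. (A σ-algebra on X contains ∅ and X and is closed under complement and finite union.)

Seed the family with ℰ together with ∅ and X: { {}, {2}, {3}, {1, 2}, X }.
Step 1 (2 new):
  {1, 3}  = complement {2}
  {2, 3}  = {3} ∪ {2}
Step 2 (1 new):
  {1}  = complement {2, 3}
Step 3: no new sets; the family is a σ-algebra.

σ(ℰ) = { {}, {1}, {2}, {3}, {1, 2}, {1, 3}, {2, 3}, X }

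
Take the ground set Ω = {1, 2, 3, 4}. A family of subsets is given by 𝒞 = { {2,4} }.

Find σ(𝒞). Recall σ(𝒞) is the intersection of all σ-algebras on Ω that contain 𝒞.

Begin from { {}, {2,4}, Ω } (that is, 𝒞 plus ∅ and Ω).
Pass 1: 1 new —
  {1,3}  = complement {2,4}
Pass 2: no new sets; the family is a σ-algebra.

|σ(𝒞)| = 4.  σ(𝒞) = { {}, {1,3}, {2,4}, Ω }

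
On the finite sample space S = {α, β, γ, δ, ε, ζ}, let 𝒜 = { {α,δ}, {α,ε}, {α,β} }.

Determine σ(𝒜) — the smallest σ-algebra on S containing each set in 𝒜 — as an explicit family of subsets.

σ(𝒜) = { ∅, {α}, {β}, {δ}, {ε}, {α,β}, {α,δ}, {α,ε}, {β,δ}, {β,ε}, {γ,ζ}, {δ,ε}, {α,β,δ}, {α,β,ε}, {α,γ,ζ}, {α,δ,ε}, {β,γ,ζ}, {β,δ,ε}, {γ,δ,ζ}, {γ,ε,ζ}, {α,β,γ,ζ}, {α,β,δ,ε}, {α,γ,δ,ζ}, {α,γ,ε,ζ}, {β,γ,δ,ζ}, {β,γ,ε,ζ}, {γ,δ,ε,ζ}, {α,β,γ,δ,ζ}, {α,β,γ,ε,ζ}, {α,γ,δ,ε,ζ}, {β,γ,δ,ε,ζ}, S }

Working:
Start: 𝒜 ∪ {∅, S} = { ∅, {α,β}, {α,δ}, {α,ε}, S }.
Round 1: 6 new —
  {α,β,δ}  = {α,δ} ∪ {α,β}
  {α,β,ε}  = {α,β} ∪ {α,ε}
  {α,δ,ε}  = {α,δ} ∪ {α,ε}
  {β,γ,δ,ζ}  = complement {α,ε}
  {β,γ,ε,ζ}  = complement {α,δ}
  {γ,δ,ε,ζ}  = complement {α,β}
  [11 total]
Round 2 adds 8:
  {β,γ,ζ}  = complement {α,δ,ε}
  {γ,δ,ζ}  = complement {α,β,ε}
  {γ,ε,ζ}  = complement {α,β,δ}
  {α,β,δ,ε}  = {α,δ,ε} ∪ {α,β}
  {α,β,γ,δ,ζ}  = {α,β} ∪ {β,γ,δ,ζ}
  {α,β,γ,ε,ζ}  = {α,β} ∪ {β,γ,ε,ζ}
  {α,γ,δ,ε,ζ}  = {α,δ,ε} ∪ {γ,δ,ε,ζ}
  {β,γ,δ,ε,ζ}  = {γ,δ,ε,ζ} ∪ {β,γ,δ,ζ}
  [19 total]
Round 3: 8 new —
  {α}  = complement {β,γ,δ,ε,ζ}
  {β}  = complement {α,γ,δ,ε,ζ}
  {δ}  = complement {α,β,γ,ε,ζ}
  {ε}  = complement {α,β,γ,δ,ζ}
  {γ,ζ}  = complement {α,β,δ,ε}
  {α,β,γ,ζ}  = {α,β} ∪ {β,γ,ζ}
  {α,γ,δ,ζ}  = {α,δ} ∪ {γ,δ,ζ}
  {α,γ,ε,ζ}  = {α,ε} ∪ {γ,ε,ζ}
  [27 total]
Round 4 (4 new):
  {β,δ}  = complement {α,γ,ε,ζ}
  {β,ε}  = complement {α,γ,δ,ζ}
  {δ,ε}  = complement {α,β,γ,ζ}
  {α,γ,ζ}  = {α} ∪ {γ,ζ}
  [31 total]
Round 5: +1 →
  {β,δ,ε}  = complement {α,γ,ζ}
  [32 total]
Round 6: no new sets; the family is a σ-algebra.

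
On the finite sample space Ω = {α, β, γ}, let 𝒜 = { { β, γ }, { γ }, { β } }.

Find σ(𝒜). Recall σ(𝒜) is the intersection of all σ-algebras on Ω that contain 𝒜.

Answer: σ(𝒜) = { {  }, { α }, { β }, { γ }, { α, β }, { α, γ }, { β, γ }, Ω }

Trace:
Start: 𝒜 ∪ {∅, Ω} = { {  }, { β }, { γ }, { β, γ }, Ω }.
Iteration 1 adds 3:
  { α }  = ᶜ of { β, γ }
  { α, β }  = ᶜ of { γ }
  { α, γ }  = ᶜ of { β }
  (now 8)
Iteration 2 adds nothing — fixpoint reached.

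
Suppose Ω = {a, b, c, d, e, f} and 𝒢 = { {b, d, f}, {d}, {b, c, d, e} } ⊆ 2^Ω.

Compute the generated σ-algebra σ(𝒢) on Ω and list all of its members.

Answer: σ(𝒢) = { ∅, {a}, {b}, {d}, {f}, {a, b}, {a, d}, {a, f}, {b, d}, {b, f}, {c, e}, {d, f}, {a, b, d}, {a, b, f}, {a, c, e}, {a, d, f}, {b, c, e}, {b, d, f}, {c, d, e}, {c, e, f}, {a, b, c, e}, {a, b, d, f}, {a, c, d, e}, {a, c, e, f}, {b, c, d, e}, {b, c, e, f}, {c, d, e, f}, {a, b, c, d, e}, {a, b, c, e, f}, {a, c, d, e, f}, {b, c, d, e, f}, Ω }

Working:
Start: 𝒢 ∪ {∅, Ω} = { ∅, {d}, {b, d, f}, {b, c, d, e}, Ω }.
Iteration 1 adds 4:
  {a, f}  = {b, c, d, e}ᶜ
  {a, c, e}  = {b, d, f}ᶜ
  {a, b, c, e, f}  = {d}ᶜ
  {b, c, d, e, f}  = {b, d, f} ∪ {b, c, d, e}
  (now 9)
Iteration 2: +6 →
  {a}  = {b, c, d, e, f}ᶜ
  {a, d, f}  = {a, f} ∪ {d}
  {a, b, d, f}  = {b, d, f} ∪ {a, f}
  {a, c, d, e}  = {a, c, e} ∪ {d}
  {a, c, e, f}  = {a, f} ∪ {a, c, e}
  {a, b, c, d, e}  = {a, c, e} ∪ {b, c, d, e}
  (now 15)
Iteration 3: 7 new —
  {f}  = {a, b, c, d, e}ᶜ
  {a, d}  = {a} ∪ {d}
  {b, d}  = {a, c, e, f}ᶜ
  {b, f}  = {a, c, d, e}ᶜ
  {c, e}  = {a, b, d, f}ᶜ
  {b, c, e}  = {a, d, f}ᶜ
  {a, c, d, e, f}  = {a, c, e, f} ∪ {a, c, d, e}
  (now 22)
Iteration 4. New:
  {b}  = {a, c, d, e, f}ᶜ
  {d, f}  = {f} ∪ {d}
  {a, b, d}  = {a, d} ∪ {b, d}
  {a, b, f}  = {a, f} ∪ {b, f}
  {c, d, e}  = {c, e} ∪ {d}
  {c, e, f}  = {c, e} ∪ {f}
  {a, b, c, e}  = {a, c, e} ∪ {b, c, e}
  {b, c, e, f}  = {a, d}ᶜ
  (now 30)
Iteration 5: 2 new —
  {a, b}  = {a} ∪ {b}
  {c, d, e, f}  = {c, d, e} ∪ {f}
  (now 32)
Iteration 6: closed — nothing new.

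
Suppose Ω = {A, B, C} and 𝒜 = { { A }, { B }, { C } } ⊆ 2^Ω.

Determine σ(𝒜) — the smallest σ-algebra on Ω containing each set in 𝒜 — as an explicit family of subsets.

Begin from { {  }, { A }, { B }, { C }, Ω } (that is, 𝒜 plus ∅ and Ω).
Round 1: 3 new —
  { A, B }  = ᶜ of { C }
  { A, C }  = ᶜ of { B }
  { B, C }  = ᶜ of { A }
  (now 8)
Round 2 adds nothing — fixpoint reached.

σ(𝒜) = { {  }, { A }, { B }, { C }, { A, B }, { A, C }, { B, C }, Ω }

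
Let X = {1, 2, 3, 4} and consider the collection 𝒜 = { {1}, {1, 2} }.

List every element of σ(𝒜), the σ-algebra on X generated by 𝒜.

Begin from { {}, {1}, {1, 2}, X } (that is, 𝒜 plus ∅ and X).
Pass 1: +2 →
  {3, 4}  = ᶜ of {1, 2}
  {2, 3, 4}  = ᶜ of {1}
Pass 2: +1 →
  {1, 3, 4}  = {3, 4} ∪ {1}
Pass 3 (1 new):
  {2}  = ᶜ of {1, 3, 4}
Pass 4: already closed under ᶜ and ∪.

|σ(𝒜)| = 8.  σ(𝒜) = { {}, {1}, {2}, {1, 2}, {3, 4}, {1, 3, 4}, {2, 3, 4}, X }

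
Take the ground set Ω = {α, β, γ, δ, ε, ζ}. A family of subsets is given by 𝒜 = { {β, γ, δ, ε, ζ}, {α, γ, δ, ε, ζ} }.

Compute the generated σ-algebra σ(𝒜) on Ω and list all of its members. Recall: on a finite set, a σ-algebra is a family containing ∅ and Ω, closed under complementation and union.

Answer: σ(𝒜) = { {}, {α}, {β}, {α, β}, {γ, δ, ε, ζ}, {α, γ, δ, ε, ζ}, {β, γ, δ, ε, ζ}, Ω }

Check:
Begin from { {}, {α, γ, δ, ε, ζ}, {β, γ, δ, ε, ζ}, Ω } (that is, 𝒜 plus ∅ and Ω).
Iteration 1: +2 →
  {α}  = {β, γ, δ, ε, ζ}ᶜ
  {β}  = {α, γ, δ, ε, ζ}ᶜ
Iteration 2: 1 new —
  {α, β}  = {β} ∪ {α}
Iteration 3: 1 new —
  {γ, δ, ε, ζ}  = {α, β}ᶜ
Iteration 4 adds nothing — fixpoint reached.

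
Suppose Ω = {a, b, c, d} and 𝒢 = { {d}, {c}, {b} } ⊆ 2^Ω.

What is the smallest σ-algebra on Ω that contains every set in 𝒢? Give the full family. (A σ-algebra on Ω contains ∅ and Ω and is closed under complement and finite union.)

Seed the family with 𝒢 together with ∅ and Ω: { ∅, {b}, {c}, {d}, Ω }.
Iteration 1: 6 new —
  {b,c}  = {c} ∪ {b}
  {b,d}  = {d} ∪ {b}
  {c,d}  = {c} ∪ {d}
  {a,b,c}  = complement {d}
  {a,b,d}  = complement {c}
  {a,c,d}  = complement {b}
Iteration 2: +4 →
  {a,b}  = complement {c,d}
  {a,c}  = complement {b,d}
  {a,d}  = complement {b,c}
  {b,c,d}  = {c,d} ∪ {b}
Iteration 3. New:
  {a}  = complement {b,c,d}
Iteration 4: already closed under ᶜ and ∪.

|σ(𝒢)| = 16.  σ(𝒢) = { ∅, {a}, {b}, {c}, {d}, {a,b}, {a,c}, {a,d}, {b,c}, {b,d}, {c,d}, {a,b,c}, {a,b,d}, {a,c,d}, {b,c,d}, Ω }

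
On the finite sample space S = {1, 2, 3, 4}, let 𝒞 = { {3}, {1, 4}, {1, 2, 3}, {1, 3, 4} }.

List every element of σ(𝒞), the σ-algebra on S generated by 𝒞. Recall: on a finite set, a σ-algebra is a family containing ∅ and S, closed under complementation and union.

σ(𝒞) (16 sets): { {}, {1}, {2}, {3}, {4}, {1, 2}, {1, 3}, {1, 4}, {2, 3}, {2, 4}, {3, 4}, {1, 2, 3}, {1, 2, 4}, {1, 3, 4}, {2, 3, 4}, S }

Check:
Seed the family with 𝒞 together with ∅ and S: { {}, {3}, {1, 4}, {1, 2, 3}, {1, 3, 4}, S }.
Step 1. New:
  {2}  = {1, 3, 4}ᶜ
  {4}  = {1, 2, 3}ᶜ
  {2, 3}  = {1, 4}ᶜ
  {1, 2, 4}  = {3}ᶜ
  |family| = 10
Step 2: +3 →
  {2, 4}  = {2} ∪ {4}
  {3, 4}  = {3} ∪ {4}
  {2, 3, 4}  = {2, 3} ∪ {4}
  |family| = 13
Step 3: 3 new —
  {1}  = {2, 3, 4}ᶜ
  {1, 2}  = {3, 4}ᶜ
  {1, 3}  = {2, 4}ᶜ
  |family| = 16
After Step 4 the family is unchanged; done.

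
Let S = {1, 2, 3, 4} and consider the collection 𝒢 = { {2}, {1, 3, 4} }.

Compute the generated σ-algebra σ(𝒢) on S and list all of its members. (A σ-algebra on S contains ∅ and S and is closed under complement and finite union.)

Take S₀ = 𝒢 ∪ {∅, S} = { {}, {2}, {1, 3, 4}, S }.
Step 1: closed — nothing new.

|σ(𝒢)| = 4.  σ(𝒢) = { {}, {2}, {1, 3, 4}, S }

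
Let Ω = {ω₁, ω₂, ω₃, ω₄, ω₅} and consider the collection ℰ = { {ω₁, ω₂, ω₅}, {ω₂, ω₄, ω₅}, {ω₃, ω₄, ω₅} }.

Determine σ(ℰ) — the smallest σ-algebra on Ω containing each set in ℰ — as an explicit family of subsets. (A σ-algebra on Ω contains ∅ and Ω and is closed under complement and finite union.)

Answer: σ(ℰ) = { ∅, {ω₁}, {ω₂}, {ω₃}, {ω₄}, {ω₅}, {ω₁, ω₂}, {ω₁, ω₃}, {ω₁, ω₄}, {ω₁, ω₅}, {ω₂, ω₃}, {ω₂, ω₄}, {ω₂, ω₅}, {ω₃, ω₄}, {ω₃, ω₅}, {ω₄, ω₅}, {ω₁, ω₂, ω₃}, {ω₁, ω₂, ω₄}, {ω₁, ω₂, ω₅}, {ω₁, ω₃, ω₄}, {ω₁, ω₃, ω₅}, {ω₁, ω₄, ω₅}, {ω₂, ω₃, ω₄}, {ω₂, ω₃, ω₅}, {ω₂, ω₄, ω₅}, {ω₃, ω₄, ω₅}, {ω₁, ω₂, ω₃, ω₄}, {ω₁, ω₂, ω₃, ω₅}, {ω₁, ω₂, ω₄, ω₅}, {ω₁, ω₃, ω₄, ω₅}, {ω₂, ω₃, ω₄, ω₅}, Ω }

Trace:
Begin from { ∅, {ω₁, ω₂, ω₅}, {ω₂, ω₄, ω₅}, {ω₃, ω₄, ω₅}, Ω } (that is, ℰ plus ∅ and Ω).
Round 1 (5 new):
  {ω₁, ω₂}  = complement {ω₃, ω₄, ω₅}
  {ω₁, ω₃}  = complement {ω₂, ω₄, ω₅}
  {ω₃, ω₄}  = complement {ω₁, ω₂, ω₅}
  {ω₁, ω₂, ω₄, ω₅}  = {ω₁, ω₂, ω₅} ∪ {ω₂, ω₄, ω₅}
  {ω₂, ω₃, ω₄, ω₅}  = {ω₃, ω₄, ω₅} ∪ {ω₂, ω₄, ω₅}
  [10 total]
Round 2 (7 new):
  {ω₁}  = complement {ω₂, ω₃, ω₄, ω₅}
  {ω₃}  = complement {ω₁, ω₂, ω₄, ω₅}
  {ω₁, ω₂, ω₃}  = {ω₁, ω₂} ∪ {ω₁, ω₃}
  {ω₁, ω₃, ω₄}  = {ω₃, ω₄} ∪ {ω₁, ω₃}
  {ω₁, ω₂, ω₃, ω₄}  = {ω₃, ω₄} ∪ {ω₁, ω₂}
  {ω₁, ω₂, ω₃, ω₅}  = {ω₁, ω₂, ω₅} ∪ {ω₁, ω₃}
  {ω₁, ω₃, ω₄, ω₅}  = {ω₃, ω₄, ω₅} ∪ {ω₁, ω₃}
  [17 total]
Round 3: +5 →
  {ω₂}  = complement {ω₁, ω₃, ω₄, ω₅}
  {ω₄}  = complement {ω₁, ω₂, ω₃, ω₅}
  {ω₅}  = complement {ω₁, ω₂, ω₃, ω₄}
  {ω₂, ω₅}  = complement {ω₁, ω₃, ω₄}
  {ω₄, ω₅}  = complement {ω₁, ω₂, ω₃}
  [22 total]
Round 4 (10 new):
  {ω₁, ω₄}  = {ω₄} ∪ {ω₁}
  {ω₁, ω₅}  = {ω₅} ∪ {ω₁}
  {ω₂, ω₃}  = {ω₂} ∪ {ω₃}
  {ω₂, ω₄}  = {ω₂} ∪ {ω₄}
  {ω₃, ω₅}  = {ω₅} ∪ {ω₃}
  {ω₁, ω₂, ω₄}  = {ω₁, ω₂} ∪ {ω₄}
  {ω₁, ω₃, ω₅}  = {ω₅} ∪ {ω₁, ω₃}
  {ω₁, ω₄, ω₅}  = {ω₄, ω₅} ∪ {ω₁}
  {ω₂, ω₃, ω₄}  = {ω₃, ω₄} ∪ {ω₂}
  {ω₂, ω₃, ω₅}  = {ω₂, ω₅} ∪ {ω₃}
  [32 total]
Round 5: closed — nothing new.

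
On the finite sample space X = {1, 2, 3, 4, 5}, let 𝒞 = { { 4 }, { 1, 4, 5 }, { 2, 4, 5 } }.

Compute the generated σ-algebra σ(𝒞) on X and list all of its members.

Take S₀ = 𝒞 ∪ {∅, X} = { {}, { 4 }, { 1, 4, 5 }, { 2, 4, 5 }, X }.
Pass 1. New:
  { 1, 3 }  = ᶜ of { 2, 4, 5 }
  { 2, 3 }  = ᶜ of { 1, 4, 5 }
  { 1, 2, 3, 5 }  = ᶜ of { 4 }
  { 1, 2, 4, 5 }  = { 1, 4, 5 } ∪ { 2, 4, 5 }
  (now 9)
Pass 2: +6 →
  { 3 }  = ᶜ of { 1, 2, 4, 5 }
  { 1, 2, 3 }  = { 2, 3 } ∪ { 1, 3 }
  { 1, 3, 4 }  = { 1, 3 } ∪ { 4 }
  { 2, 3, 4 }  = { 2, 3 } ∪ { 4 }
  { 1, 3, 4, 5 }  = { 1, 4, 5 } ∪ { 1, 3 }
  { 2, 3, 4, 5 }  = { 2, 3 } ∪ { 2, 4, 5 }
  (now 15)
Pass 3 adds 7:
  { 1 }  = ᶜ of { 2, 3, 4, 5 }
  { 2 }  = ᶜ of { 1, 3, 4, 5 }
  { 1, 5 }  = ᶜ of { 2, 3, 4 }
  { 2, 5 }  = ᶜ of { 1, 3, 4 }
  { 3, 4 }  = { 3 } ∪ { 4 }
  { 4, 5 }  = ᶜ of { 1, 2, 3 }
  { 1, 2, 3, 4 }  = { 1, 3, 4 } ∪ { 2, 3 }
  (now 22)
Pass 4. New:
  { 5 }  = ᶜ of { 1, 2, 3, 4 }
  { 1, 2 }  = { 2 } ∪ { 1 }
  { 1, 4 }  = { 4 } ∪ { 1 }
  { 2, 4 }  = { 2 } ∪ { 4 }
  { 1, 2, 5 }  = ᶜ of { 3, 4 }
  { 1, 3, 5 }  = { 1, 3 } ∪ { 1, 5 }
  { 2, 3, 5 }  = { 2, 5 } ∪ { 3 }
  { 3, 4, 5 }  = { 3, 4 } ∪ { 4, 5 }
  (now 30)
Pass 5 (2 new):
  { 3, 5 }  = { 5 } ∪ { 3 }
  { 1, 2, 4 }  = { 1, 2 } ∪ { 1, 4 }
  (now 32)
Pass 6: stable.

Therefore σ(𝒞) = { {}, { 1 }, { 2 }, { 3 }, { 4 }, { 5 }, { 1, 2 }, { 1, 3 }, { 1, 4 }, { 1, 5 }, { 2, 3 }, { 2, 4 }, { 2, 5 }, { 3, 4 }, { 3, 5 }, { 4, 5 }, { 1, 2, 3 }, { 1, 2, 4 }, { 1, 2, 5 }, { 1, 3, 4 }, { 1, 3, 5 }, { 1, 4, 5 }, { 2, 3, 4 }, { 2, 3, 5 }, { 2, 4, 5 }, { 3, 4, 5 }, { 1, 2, 3, 4 }, { 1, 2, 3, 5 }, { 1, 2, 4, 5 }, { 1, 3, 4, 5 }, { 2, 3, 4, 5 }, X } (|σ(𝒞)| = 32).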